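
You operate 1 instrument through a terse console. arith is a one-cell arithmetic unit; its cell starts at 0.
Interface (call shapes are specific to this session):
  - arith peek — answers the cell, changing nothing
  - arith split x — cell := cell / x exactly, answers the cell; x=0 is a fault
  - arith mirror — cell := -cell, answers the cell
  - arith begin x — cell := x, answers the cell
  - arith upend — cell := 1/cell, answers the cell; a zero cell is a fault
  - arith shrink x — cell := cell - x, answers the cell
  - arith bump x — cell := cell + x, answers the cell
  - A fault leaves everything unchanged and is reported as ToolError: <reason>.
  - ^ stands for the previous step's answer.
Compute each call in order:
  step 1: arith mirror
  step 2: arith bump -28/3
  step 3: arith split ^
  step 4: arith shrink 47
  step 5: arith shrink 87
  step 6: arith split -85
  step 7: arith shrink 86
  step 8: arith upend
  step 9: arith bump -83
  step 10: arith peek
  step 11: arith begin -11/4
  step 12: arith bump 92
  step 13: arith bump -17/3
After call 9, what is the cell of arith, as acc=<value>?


Answer: acc=-595776/7177

Derivation:
·→ arith mirror()
·← 0
·→ arith bump(x→-28/3)
·← -28/3
·→ arith split(x→^)
·← 1
·→ arith shrink(x→47)
·← -46
·→ arith shrink(x→87)
·← -133
·→ arith split(x→-85)
·← 133/85
·→ arith shrink(x→86)
·← -7177/85
·→ arith upend()
·← -85/7177
·→ arith bump(x→-83)
·← -595776/7177
·→ arith peek()
·← -595776/7177
·→ arith begin(x→-11/4)
·← -11/4
·→ arith bump(x→92)
·← 357/4
·→ arith bump(x→-17/3)
·← 1003/12


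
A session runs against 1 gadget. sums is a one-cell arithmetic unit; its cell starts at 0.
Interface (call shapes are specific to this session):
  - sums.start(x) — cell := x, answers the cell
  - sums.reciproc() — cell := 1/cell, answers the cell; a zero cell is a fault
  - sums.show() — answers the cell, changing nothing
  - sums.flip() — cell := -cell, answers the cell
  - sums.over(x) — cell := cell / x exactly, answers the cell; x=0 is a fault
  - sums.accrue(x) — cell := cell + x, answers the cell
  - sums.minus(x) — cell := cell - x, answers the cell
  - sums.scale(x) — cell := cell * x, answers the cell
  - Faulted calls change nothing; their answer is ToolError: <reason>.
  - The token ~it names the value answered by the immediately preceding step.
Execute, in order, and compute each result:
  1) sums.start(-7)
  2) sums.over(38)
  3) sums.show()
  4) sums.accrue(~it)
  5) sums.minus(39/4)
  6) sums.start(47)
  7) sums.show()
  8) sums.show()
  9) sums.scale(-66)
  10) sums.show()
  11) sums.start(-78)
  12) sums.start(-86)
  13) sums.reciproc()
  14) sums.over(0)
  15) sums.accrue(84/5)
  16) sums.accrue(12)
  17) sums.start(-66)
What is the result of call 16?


;; sums.start(-7) == -7
;; sums.over(38) == -7/38
;; sums.show() == -7/38
;; sums.accrue(~it) == -7/19
;; sums.minus(39/4) == -769/76
;; sums.start(47) == 47
;; sums.show() == 47
;; sums.show() == 47
;; sums.scale(-66) == -3102
;; sums.show() == -3102
;; sums.start(-78) == -78
;; sums.start(-86) == -86
;; sums.reciproc() == -1/86
;; sums.over(0) == ToolError: division by zero
;; sums.accrue(84/5) == 7219/430
;; sums.accrue(12) == 12379/430
;; sums.start(-66) == -66

Answer: 12379/430


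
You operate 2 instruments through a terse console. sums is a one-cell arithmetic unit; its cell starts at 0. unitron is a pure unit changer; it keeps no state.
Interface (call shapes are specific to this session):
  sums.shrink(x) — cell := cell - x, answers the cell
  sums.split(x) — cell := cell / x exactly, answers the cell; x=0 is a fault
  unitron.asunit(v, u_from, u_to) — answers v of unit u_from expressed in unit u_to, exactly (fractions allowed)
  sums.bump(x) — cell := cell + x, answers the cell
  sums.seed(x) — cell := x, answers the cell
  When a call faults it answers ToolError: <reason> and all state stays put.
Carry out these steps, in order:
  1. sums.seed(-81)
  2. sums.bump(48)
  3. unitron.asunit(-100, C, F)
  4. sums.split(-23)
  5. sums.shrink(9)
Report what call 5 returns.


Answer: -174/23

Derivation:
;; 1. seed(x: -81) ~> -81
;; 2. bump(x: 48) ~> -33
;; 3. asunit(v: -100, u_from: C, u_to: F) ~> -148
;; 4. split(x: -23) ~> 33/23
;; 5. shrink(x: 9) ~> -174/23


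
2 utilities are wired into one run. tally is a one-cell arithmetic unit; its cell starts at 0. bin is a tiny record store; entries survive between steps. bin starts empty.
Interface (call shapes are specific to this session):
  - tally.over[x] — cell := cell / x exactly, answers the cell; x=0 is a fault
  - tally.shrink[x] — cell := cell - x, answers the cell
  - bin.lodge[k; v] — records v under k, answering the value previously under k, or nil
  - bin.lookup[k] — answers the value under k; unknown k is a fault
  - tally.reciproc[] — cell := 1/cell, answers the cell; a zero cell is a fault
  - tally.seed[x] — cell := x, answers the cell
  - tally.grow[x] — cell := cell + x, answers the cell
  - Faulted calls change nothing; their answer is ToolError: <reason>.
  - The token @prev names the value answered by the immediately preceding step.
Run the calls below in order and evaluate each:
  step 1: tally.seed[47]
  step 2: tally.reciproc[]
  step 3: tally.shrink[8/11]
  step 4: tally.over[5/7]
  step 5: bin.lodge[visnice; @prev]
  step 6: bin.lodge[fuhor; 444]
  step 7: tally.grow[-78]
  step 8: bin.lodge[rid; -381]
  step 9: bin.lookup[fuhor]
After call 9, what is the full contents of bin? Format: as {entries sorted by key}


Answer: {fuhor=444, rid=-381, visnice=-511/517}

Derivation:
·→ seed(x='47')
·← 47
·→ reciproc()
·← 1/47
·→ shrink(x='8/11')
·← -365/517
·→ over(x='5/7')
·← -511/517
·→ lodge(k='visnice', v='@prev')
·← nil
·→ lodge(k='fuhor', v='444')
·← nil
·→ grow(x='-78')
·← -40837/517
·→ lodge(k='rid', v='-381')
·← nil
·→ lookup(k='fuhor')
·← 444


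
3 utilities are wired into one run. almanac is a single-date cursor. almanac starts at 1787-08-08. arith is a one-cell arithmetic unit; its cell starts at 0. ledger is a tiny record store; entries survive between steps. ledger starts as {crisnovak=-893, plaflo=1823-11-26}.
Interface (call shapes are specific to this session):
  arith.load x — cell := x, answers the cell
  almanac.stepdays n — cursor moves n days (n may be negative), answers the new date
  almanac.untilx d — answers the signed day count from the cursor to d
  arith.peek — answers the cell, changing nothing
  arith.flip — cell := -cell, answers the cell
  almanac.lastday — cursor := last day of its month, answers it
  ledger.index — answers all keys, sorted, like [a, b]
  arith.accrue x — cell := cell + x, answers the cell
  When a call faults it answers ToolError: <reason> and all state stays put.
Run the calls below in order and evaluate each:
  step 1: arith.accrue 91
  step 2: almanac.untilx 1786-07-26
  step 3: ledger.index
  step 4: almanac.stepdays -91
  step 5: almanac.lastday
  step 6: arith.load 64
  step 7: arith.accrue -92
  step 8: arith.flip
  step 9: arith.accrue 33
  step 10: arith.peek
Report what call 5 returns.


Calling arith.accrue on x='91', giving 91.
Invoking almanac.untilx on d='1786-07-26', yielding -378.
Next I call ledger.index(), and get [crisnovak, plaflo].
I invoke almanac.stepdays on n='-91', — result: 1787-05-09.
Then almanac.lastday(), — result: 1787-05-31.
I call arith.load on x='64', and get 64.
Then arith.accrue on x='-92', → -28.
Now I run arith.flip, and observe 28.
Now I run arith.accrue on x='33', and see 61.
Now I run arith.peek, and see 61.

Answer: 1787-05-31


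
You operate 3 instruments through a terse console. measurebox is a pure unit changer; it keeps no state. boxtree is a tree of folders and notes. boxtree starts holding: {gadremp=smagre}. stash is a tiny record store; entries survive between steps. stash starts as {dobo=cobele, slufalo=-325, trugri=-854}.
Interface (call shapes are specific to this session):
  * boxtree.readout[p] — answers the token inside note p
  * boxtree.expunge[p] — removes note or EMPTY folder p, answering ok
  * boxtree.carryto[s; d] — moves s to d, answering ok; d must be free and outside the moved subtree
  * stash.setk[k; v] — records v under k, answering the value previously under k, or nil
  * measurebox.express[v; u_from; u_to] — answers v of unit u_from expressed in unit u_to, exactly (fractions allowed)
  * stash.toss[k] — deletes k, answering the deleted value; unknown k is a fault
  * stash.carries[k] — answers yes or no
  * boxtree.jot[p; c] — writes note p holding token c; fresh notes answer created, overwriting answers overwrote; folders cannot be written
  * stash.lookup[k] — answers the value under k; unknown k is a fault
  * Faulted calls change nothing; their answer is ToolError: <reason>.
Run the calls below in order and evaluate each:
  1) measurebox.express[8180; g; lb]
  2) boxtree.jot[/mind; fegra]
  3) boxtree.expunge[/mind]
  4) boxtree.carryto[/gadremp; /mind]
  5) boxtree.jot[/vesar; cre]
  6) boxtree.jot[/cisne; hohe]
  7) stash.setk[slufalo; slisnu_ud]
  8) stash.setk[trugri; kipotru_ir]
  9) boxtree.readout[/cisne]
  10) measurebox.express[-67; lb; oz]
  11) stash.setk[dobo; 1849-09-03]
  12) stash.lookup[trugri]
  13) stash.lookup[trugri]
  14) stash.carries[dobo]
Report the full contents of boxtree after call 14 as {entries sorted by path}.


Using measurebox.express on v→8180, u_from→g, u_to→lb: 818000000/45359237.
I call boxtree.jot on p→/mind, c→fegra, → created.
I use boxtree.expunge on p→/mind, → ok.
I try boxtree.carryto on s→/gadremp, d→/mind, and observe ok.
Then boxtree.jot on p→/vesar, c→cre, and get created.
Then boxtree.jot on p→/cisne, c→hohe, and see created.
Then stash.setk on k→slufalo, v→slisnu_ud, and see -325.
Invoking stash.setk on k→trugri, v→kipotru_ir, — result: -854.
I invoke boxtree.readout on p→/cisne, giving hohe.
I run measurebox.express on v→-67, u_from→lb, u_to→oz, — result: -1072.
Calling stash.setk on k→dobo, v→1849-09-03, giving cobele.
Calling stash.lookup on k→trugri, yielding kipotru_ir.
Next I call stash.lookup on k→trugri: kipotru_ir.
Using stash.carries on k→dobo, and observe yes.

Answer: {cisne=hohe, mind=smagre, vesar=cre}


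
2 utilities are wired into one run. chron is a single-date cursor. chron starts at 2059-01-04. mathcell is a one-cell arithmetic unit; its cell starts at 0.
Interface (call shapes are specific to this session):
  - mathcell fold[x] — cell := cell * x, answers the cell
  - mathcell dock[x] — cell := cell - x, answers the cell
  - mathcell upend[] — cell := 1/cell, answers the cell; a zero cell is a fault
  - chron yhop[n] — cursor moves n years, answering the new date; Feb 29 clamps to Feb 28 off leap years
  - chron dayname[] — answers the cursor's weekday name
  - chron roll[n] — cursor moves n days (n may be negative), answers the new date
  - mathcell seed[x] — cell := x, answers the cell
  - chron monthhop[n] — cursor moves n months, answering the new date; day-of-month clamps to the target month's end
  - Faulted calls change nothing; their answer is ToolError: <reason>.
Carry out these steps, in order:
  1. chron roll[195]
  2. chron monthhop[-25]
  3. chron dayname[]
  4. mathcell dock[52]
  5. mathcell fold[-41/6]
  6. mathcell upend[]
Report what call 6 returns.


% 1. chron roll(n: 195) == 2059-07-18
% 2. chron monthhop(n: -25) == 2057-06-18
% 3. chron dayname() == Monday
% 4. mathcell dock(x: 52) == -52
% 5. mathcell fold(x: -41/6) == 1066/3
% 6. mathcell upend() == 3/1066

Answer: 3/1066


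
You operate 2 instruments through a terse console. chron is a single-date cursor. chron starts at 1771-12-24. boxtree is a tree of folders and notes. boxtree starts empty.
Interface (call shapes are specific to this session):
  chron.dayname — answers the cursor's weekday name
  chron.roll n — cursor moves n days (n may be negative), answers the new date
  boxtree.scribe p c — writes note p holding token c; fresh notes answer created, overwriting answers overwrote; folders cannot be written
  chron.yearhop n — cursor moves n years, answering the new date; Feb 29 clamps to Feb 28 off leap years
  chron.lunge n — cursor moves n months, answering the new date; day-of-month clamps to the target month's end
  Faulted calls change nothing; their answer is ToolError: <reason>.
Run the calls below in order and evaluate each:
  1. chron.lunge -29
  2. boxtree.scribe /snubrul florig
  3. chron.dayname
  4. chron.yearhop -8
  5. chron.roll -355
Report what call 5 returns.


Act: lunge[n=-29]
Obs: 1769-07-24
Act: scribe[p=/snubrul; c=florig]
Obs: created
Act: dayname[]
Obs: Monday
Act: yearhop[n=-8]
Obs: 1761-07-24
Act: roll[n=-355]
Obs: 1760-08-03

Answer: 1760-08-03


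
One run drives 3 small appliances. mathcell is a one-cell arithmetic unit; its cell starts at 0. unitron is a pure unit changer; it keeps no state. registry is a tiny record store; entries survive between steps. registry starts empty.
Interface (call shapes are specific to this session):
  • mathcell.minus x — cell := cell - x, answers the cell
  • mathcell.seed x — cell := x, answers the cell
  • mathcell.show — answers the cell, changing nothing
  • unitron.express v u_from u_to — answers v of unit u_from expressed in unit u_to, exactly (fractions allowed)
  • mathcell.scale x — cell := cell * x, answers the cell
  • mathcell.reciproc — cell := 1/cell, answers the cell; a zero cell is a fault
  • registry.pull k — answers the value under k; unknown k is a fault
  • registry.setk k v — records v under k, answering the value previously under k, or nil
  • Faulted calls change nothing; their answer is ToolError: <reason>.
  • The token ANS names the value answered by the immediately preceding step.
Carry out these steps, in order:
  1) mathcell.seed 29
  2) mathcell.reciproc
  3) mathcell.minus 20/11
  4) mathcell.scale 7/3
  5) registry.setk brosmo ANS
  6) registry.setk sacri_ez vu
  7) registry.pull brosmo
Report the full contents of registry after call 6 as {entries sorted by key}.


Now I run mathcell.seed on x: 29: 29.
Invoking mathcell.reciproc(), and get 1/29.
I use mathcell.minus on x: 20/11, and see -569/319.
Now I run mathcell.scale on x: 7/3, yielding -3983/957.
I call registry.setk on k: brosmo, v: ANS, yielding nil.
Using registry.setk on k: sacri_ez, v: vu, — result: nil.
I use registry.pull on k: brosmo, and get -3983/957.

Answer: {brosmo=-3983/957, sacri_ez=vu}


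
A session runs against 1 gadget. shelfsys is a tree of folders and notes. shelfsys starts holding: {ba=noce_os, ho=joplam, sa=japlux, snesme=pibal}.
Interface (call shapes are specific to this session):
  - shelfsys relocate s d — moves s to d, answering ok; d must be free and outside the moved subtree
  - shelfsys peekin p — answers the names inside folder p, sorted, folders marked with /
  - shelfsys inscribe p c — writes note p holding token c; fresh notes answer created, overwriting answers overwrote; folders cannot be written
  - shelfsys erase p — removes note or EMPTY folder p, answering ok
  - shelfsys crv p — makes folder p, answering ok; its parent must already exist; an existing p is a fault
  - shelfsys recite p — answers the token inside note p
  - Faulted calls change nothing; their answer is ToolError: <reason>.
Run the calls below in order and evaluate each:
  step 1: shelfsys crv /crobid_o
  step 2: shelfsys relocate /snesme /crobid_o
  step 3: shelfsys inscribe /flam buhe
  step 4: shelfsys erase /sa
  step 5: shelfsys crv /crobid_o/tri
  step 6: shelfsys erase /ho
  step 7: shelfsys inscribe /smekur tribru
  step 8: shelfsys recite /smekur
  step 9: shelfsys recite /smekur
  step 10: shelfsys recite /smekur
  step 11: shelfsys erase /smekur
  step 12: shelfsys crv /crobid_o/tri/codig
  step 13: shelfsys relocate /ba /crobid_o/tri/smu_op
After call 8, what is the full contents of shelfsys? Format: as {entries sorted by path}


Answer: {ba=noce_os, crobid_o/, crobid_o/tri/, flam=buhe, smekur=tribru, snesme=pibal}

Derivation:
Now I run shelfsys crv(p=/crobid_o), which returns ok.
Then shelfsys relocate(s=/snesme, d=/crobid_o), — result: ToolError: exists.
I run shelfsys inscribe(p=/flam, c=buhe): created.
I invoke shelfsys erase(p=/sa), and observe ok.
I call shelfsys crv(p=/crobid_o/tri), and observe ok.
Calling shelfsys erase(p=/ho), and get ok.
Now I run shelfsys inscribe(p=/smekur, c=tribru), and observe created.
I run shelfsys recite(p=/smekur), and see tribru.
Then shelfsys recite(p=/smekur), which returns tribru.
Calling shelfsys recite(p=/smekur), and observe tribru.
I use shelfsys erase(p=/smekur), and see ok.
Now I run shelfsys crv(p=/crobid_o/tri/codig), which returns ok.
I try shelfsys relocate(s=/ba, d=/crobid_o/tri/smu_op), and see ok.


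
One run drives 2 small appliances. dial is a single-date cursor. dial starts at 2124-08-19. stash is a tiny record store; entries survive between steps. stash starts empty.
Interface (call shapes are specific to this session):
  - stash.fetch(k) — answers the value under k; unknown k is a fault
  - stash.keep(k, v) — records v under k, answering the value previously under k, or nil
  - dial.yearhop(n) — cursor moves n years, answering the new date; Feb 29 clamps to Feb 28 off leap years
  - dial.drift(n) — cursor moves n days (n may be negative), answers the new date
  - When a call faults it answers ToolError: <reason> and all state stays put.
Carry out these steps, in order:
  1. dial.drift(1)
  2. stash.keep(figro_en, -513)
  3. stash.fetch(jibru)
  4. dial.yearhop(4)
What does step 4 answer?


Answer: 2128-08-20

Derivation:
→ drift(1)
← 2124-08-20
→ keep(figro_en, -513)
← nil
→ fetch(jibru)
← ToolError: no such key jibru
→ yearhop(4)
← 2128-08-20


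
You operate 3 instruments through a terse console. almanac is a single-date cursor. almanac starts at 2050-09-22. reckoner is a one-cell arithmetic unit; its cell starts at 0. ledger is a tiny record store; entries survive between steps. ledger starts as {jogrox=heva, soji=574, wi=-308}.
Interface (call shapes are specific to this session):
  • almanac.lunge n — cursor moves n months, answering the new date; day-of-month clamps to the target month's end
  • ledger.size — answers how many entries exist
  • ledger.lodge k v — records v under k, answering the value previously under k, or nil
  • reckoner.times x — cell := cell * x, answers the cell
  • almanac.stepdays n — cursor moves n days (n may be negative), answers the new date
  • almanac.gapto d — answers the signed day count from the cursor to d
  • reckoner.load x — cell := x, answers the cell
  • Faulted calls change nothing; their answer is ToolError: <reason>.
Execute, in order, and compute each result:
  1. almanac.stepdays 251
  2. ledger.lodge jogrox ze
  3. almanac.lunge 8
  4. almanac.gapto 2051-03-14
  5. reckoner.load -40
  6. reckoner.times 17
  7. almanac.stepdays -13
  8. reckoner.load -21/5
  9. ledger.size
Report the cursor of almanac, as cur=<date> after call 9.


>> almanac.stepdays(n: 251)
<< 2051-05-31
>> ledger.lodge(k: jogrox, v: ze)
<< heva
>> almanac.lunge(n: 8)
<< 2052-01-31
>> almanac.gapto(d: 2051-03-14)
<< -323
>> reckoner.load(x: -40)
<< -40
>> reckoner.times(x: 17)
<< -680
>> almanac.stepdays(n: -13)
<< 2052-01-18
>> reckoner.load(x: -21/5)
<< -21/5
>> ledger.size()
<< 3

Answer: cur=2052-01-18


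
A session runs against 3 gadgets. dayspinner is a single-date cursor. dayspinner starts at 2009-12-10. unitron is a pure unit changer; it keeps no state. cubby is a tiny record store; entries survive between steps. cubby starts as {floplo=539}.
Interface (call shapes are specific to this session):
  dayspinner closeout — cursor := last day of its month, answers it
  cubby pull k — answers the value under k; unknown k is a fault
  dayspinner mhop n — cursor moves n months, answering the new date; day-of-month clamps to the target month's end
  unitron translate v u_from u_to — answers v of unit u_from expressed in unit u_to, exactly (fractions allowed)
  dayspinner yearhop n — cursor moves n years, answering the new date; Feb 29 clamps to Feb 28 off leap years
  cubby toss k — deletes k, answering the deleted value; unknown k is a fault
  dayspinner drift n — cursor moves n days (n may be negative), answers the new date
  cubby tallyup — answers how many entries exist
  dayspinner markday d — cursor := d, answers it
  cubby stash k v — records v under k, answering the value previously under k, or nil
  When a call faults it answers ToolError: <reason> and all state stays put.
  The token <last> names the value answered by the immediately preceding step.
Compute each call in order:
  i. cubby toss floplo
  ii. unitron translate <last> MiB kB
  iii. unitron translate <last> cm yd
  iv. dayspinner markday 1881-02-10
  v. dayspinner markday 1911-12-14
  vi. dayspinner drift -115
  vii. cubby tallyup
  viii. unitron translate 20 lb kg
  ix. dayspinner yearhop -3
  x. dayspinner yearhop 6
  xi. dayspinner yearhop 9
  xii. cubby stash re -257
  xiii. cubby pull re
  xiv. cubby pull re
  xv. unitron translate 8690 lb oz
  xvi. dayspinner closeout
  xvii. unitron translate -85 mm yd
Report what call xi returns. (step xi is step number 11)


Answer: 1923-08-21

Derivation:
I use cubby toss with k→floplo, which returns 539.
Next I call unitron translate with v→<last>, u_from→MiB, u_to→kB, and observe 70647808/125.
I invoke unitron translate with v→<last>, u_from→cm, u_to→yd, and observe 35323904/5715.
I use dayspinner markday with d→1881-02-10, yielding 1881-02-10.
Calling dayspinner markday with d→1911-12-14, which returns 1911-12-14.
Invoking dayspinner drift with n→-115, and see 1911-08-21.
Now I run cubby tallyup: 0.
I run unitron translate with v→20, u_from→lb, u_to→kg, → 45359237/5000000.
I try dayspinner yearhop with n→-3, → 1908-08-21.
Calling dayspinner yearhop with n→6, which returns 1914-08-21.
I use dayspinner yearhop with n→9, — result: 1923-08-21.
I use cubby stash with k→re, v→-257, — result: nil.
Invoking cubby pull with k→re, which returns -257.
I try cubby pull with k→re, → -257.
I run unitron translate with v→8690, u_from→lb, u_to→oz, and observe 139040.
I invoke dayspinner closeout, and observe 1923-08-31.
I run unitron translate with v→-85, u_from→mm, u_to→yd, — result: -425/4572.


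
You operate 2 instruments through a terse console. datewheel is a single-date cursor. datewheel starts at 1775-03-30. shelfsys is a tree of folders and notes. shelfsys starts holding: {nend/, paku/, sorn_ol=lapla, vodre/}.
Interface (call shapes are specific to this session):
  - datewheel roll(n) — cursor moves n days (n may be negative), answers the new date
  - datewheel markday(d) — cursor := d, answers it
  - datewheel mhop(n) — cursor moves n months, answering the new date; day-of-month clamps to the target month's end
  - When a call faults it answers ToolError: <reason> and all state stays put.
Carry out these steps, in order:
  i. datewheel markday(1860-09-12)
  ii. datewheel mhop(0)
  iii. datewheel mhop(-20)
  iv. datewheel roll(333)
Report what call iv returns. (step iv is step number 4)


% datewheel markday 1860-09-12
[out] 1860-09-12
% datewheel mhop 0
[out] 1860-09-12
% datewheel mhop -20
[out] 1859-01-12
% datewheel roll 333
[out] 1859-12-11

Answer: 1859-12-11


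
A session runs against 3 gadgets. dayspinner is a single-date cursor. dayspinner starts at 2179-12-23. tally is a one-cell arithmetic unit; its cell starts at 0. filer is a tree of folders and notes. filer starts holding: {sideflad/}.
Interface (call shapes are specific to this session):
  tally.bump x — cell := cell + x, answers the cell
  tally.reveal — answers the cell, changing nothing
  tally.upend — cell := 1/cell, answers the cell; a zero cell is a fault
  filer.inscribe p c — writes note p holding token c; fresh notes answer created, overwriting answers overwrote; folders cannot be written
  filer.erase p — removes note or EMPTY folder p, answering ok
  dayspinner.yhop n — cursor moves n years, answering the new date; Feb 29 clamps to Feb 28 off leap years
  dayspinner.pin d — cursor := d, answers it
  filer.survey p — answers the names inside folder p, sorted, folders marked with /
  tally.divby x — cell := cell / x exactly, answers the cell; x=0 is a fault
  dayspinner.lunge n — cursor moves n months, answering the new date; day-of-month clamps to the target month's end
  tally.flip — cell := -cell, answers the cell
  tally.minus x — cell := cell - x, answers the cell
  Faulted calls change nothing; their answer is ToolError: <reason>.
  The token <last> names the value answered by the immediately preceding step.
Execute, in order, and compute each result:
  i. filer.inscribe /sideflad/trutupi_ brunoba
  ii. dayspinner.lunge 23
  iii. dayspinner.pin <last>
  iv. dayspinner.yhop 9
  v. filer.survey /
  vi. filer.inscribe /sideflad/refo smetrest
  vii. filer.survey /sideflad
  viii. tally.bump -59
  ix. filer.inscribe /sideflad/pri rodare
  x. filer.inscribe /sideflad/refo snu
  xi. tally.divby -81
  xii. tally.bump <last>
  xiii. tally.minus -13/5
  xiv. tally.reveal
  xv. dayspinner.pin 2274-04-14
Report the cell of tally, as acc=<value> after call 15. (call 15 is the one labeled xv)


Answer: acc=1643/405

Derivation:
> inscribe p='/sideflad/trutupi_' c='brunoba'
= created
> lunge n='23'
= 2181-11-23
> pin d='<last>'
= 2181-11-23
> yhop n='9'
= 2190-11-23
> survey p='/'
= [sideflad/]
> inscribe p='/sideflad/refo' c='smetrest'
= created
> survey p='/sideflad'
= [refo, trutupi_]
> bump x='-59'
= -59
> inscribe p='/sideflad/pri' c='rodare'
= created
> inscribe p='/sideflad/refo' c='snu'
= overwrote
> divby x='-81'
= 59/81
> bump x='<last>'
= 118/81
> minus x='-13/5'
= 1643/405
> reveal
= 1643/405
> pin d='2274-04-14'
= 2274-04-14


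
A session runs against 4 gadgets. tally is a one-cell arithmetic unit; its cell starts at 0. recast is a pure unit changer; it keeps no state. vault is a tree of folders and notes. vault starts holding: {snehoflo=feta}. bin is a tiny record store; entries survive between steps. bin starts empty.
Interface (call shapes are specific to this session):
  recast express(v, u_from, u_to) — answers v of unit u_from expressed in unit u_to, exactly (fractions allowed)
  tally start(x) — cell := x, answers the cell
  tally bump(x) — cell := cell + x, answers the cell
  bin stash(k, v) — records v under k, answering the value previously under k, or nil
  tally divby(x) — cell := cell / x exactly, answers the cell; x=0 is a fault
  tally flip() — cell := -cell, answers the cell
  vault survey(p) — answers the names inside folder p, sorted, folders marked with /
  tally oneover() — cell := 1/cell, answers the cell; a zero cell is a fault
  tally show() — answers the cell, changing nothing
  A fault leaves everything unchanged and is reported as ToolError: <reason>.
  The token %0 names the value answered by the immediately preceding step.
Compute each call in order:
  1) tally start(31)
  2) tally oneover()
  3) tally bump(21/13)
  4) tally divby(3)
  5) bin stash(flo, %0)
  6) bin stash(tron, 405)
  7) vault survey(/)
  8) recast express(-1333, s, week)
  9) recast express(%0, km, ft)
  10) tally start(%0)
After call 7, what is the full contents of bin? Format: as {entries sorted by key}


[in] tally start 31
:: 31
[in] tally oneover
:: 1/31
[in] tally bump 21/13
:: 664/403
[in] tally divby 3
:: 664/1209
[in] bin stash flo %0
:: nil
[in] bin stash tron 405
:: nil
[in] vault survey /
:: [snehoflo]
[in] recast express -1333 s week
:: -1333/604800
[in] recast express %0 km ft
:: -4165625/576072
[in] tally start %0
:: -4165625/576072

Answer: {flo=664/1209, tron=405}


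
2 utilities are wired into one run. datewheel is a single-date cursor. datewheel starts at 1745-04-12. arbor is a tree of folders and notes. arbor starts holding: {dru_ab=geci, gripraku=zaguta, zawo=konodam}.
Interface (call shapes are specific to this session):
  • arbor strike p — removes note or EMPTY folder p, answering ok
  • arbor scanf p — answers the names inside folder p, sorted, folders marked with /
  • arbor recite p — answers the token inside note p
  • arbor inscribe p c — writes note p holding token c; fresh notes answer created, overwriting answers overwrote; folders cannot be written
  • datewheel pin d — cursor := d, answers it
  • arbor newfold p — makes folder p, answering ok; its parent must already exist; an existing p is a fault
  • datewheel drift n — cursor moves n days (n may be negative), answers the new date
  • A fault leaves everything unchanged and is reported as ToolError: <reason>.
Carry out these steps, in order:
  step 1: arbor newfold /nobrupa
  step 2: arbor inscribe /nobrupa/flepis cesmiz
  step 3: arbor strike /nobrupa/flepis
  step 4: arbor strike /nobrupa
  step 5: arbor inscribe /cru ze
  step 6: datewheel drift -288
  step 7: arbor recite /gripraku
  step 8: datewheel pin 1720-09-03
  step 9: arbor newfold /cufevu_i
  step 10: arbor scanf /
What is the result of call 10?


Answer: [cru, cufevu_i/, dru_ab, gripraku, zawo]

Derivation:
Using arbor newfold using p=/nobrupa: ok.
Calling arbor inscribe using p=/nobrupa/flepis, c=cesmiz, — result: created.
I use arbor strike using p=/nobrupa/flepis, — result: ok.
Using arbor strike using p=/nobrupa: ok.
Next I call arbor inscribe using p=/cru, c=ze, and get created.
I invoke datewheel drift using n=-288, → 1744-06-28.
Then arbor recite using p=/gripraku, → zaguta.
Then datewheel pin using d=1720-09-03, and see 1720-09-03.
Next I call arbor newfold using p=/cufevu_i, and see ok.
Then arbor scanf using p=/, and observe [cru, cufevu_i/, dru_ab, gripraku, zawo].


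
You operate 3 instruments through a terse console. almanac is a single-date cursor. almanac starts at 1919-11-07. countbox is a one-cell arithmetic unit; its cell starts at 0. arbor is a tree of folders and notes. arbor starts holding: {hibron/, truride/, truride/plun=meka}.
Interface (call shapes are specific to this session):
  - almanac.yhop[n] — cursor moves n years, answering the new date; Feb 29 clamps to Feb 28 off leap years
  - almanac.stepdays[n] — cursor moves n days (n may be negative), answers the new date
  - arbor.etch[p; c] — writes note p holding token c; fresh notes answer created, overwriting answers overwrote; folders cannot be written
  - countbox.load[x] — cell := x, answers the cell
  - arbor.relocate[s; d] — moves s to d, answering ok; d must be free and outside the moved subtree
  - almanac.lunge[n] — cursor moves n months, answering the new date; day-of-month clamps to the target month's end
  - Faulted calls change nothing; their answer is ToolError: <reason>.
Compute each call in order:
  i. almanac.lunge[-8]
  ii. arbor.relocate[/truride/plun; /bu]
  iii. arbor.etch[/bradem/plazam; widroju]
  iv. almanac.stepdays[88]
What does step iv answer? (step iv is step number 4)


CALL almanac.lunge[n='-8']
RET  1919-03-07
CALL arbor.relocate[s='/truride/plun'; d='/bu']
RET  ok
CALL arbor.etch[p='/bradem/plazam'; c='widroju']
RET  ToolError: no parent
CALL almanac.stepdays[n='88']
RET  1919-06-03

Answer: 1919-06-03


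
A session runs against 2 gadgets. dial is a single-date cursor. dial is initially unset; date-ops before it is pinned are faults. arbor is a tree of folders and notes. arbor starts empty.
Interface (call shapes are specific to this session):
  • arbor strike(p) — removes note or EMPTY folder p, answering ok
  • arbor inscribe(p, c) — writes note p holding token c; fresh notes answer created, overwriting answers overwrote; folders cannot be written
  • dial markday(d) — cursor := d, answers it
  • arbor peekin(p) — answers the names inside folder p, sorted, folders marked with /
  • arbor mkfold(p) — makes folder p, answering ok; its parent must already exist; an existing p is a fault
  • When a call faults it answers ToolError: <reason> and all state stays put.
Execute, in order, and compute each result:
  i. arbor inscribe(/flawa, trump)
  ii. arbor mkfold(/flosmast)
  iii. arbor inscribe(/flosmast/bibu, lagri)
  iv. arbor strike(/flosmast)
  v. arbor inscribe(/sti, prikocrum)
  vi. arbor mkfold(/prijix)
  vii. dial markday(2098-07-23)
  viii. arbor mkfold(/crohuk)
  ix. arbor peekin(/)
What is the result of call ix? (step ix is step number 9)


Invoking arbor inscribe(p: /flawa, c: trump), giving created.
Now I run arbor mkfold(p: /flosmast), which returns ok.
I call arbor inscribe(p: /flosmast/bibu, c: lagri), → created.
I call arbor strike(p: /flosmast), yielding ToolError: not empty.
I run arbor inscribe(p: /sti, c: prikocrum): created.
I call arbor mkfold(p: /prijix), yielding ok.
I call dial markday(d: 2098-07-23), and observe 2098-07-23.
Using arbor mkfold(p: /crohuk): ok.
I invoke arbor peekin(p: /), — result: [crohuk/, flawa, flosmast/, prijix/, sti].

Answer: [crohuk/, flawa, flosmast/, prijix/, sti]


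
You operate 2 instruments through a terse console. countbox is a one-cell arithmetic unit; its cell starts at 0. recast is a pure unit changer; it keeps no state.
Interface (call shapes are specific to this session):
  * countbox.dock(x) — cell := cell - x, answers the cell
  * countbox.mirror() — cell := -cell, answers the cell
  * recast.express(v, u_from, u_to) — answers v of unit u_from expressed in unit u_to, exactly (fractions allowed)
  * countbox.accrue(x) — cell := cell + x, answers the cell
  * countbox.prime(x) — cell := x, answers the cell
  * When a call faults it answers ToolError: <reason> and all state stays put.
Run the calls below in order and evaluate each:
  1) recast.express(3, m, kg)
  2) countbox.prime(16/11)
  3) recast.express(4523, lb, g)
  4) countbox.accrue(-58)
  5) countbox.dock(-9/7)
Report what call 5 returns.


→ recast.express(v=3, u_from=m, u_to=kg)
← ToolError: incompatible units
→ countbox.prime(x=16/11)
← 16/11
→ recast.express(v=4523, u_from=lb, u_to=g)
← 205159828951/100000
→ countbox.accrue(x=-58)
← -622/11
→ countbox.dock(x=-9/7)
← -4255/77

Answer: -4255/77


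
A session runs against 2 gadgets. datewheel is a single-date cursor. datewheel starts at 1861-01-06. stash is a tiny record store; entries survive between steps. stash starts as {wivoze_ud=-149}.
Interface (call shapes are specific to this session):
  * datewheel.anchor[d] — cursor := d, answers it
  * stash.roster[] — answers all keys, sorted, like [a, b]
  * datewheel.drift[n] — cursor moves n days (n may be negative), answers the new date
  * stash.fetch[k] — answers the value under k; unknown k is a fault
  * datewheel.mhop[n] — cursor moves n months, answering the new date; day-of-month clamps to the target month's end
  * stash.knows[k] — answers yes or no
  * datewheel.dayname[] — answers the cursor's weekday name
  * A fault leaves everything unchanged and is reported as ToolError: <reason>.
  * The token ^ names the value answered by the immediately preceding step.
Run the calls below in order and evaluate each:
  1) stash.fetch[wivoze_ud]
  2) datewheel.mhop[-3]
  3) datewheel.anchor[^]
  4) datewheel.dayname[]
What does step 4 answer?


Answer: Saturday

Derivation:
==> stash.fetch(k: wivoze_ud)
<== -149
==> datewheel.mhop(n: -3)
<== 1860-10-06
==> datewheel.anchor(d: ^)
<== 1860-10-06
==> datewheel.dayname()
<== Saturday


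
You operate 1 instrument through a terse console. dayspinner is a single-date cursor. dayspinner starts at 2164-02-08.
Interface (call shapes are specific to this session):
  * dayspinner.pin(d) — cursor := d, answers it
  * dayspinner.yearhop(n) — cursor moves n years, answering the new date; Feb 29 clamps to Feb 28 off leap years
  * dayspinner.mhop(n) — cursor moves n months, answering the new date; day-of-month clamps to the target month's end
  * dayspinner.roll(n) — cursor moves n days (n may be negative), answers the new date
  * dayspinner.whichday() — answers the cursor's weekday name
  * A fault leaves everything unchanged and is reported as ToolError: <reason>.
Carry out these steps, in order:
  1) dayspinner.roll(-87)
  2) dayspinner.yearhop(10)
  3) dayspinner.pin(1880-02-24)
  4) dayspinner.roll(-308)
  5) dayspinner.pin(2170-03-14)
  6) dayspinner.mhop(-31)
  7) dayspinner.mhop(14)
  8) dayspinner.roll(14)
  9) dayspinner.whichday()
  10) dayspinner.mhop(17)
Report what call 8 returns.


Then dayspinner.roll on n='-87': 2163-11-13.
I run dayspinner.yearhop on n='10', giving 2173-11-13.
Calling dayspinner.pin on d='1880-02-24', and see 1880-02-24.
I try dayspinner.roll on n='-308': 1879-04-22.
I run dayspinner.pin on d='2170-03-14': 2170-03-14.
Next I call dayspinner.mhop on n='-31', and see 2167-08-14.
I try dayspinner.mhop on n='14', giving 2168-10-14.
I use dayspinner.roll on n='14', and observe 2168-10-28.
I call dayspinner.whichday, — result: Friday.
Invoking dayspinner.mhop on n='17', giving 2170-03-28.

Answer: 2168-10-28


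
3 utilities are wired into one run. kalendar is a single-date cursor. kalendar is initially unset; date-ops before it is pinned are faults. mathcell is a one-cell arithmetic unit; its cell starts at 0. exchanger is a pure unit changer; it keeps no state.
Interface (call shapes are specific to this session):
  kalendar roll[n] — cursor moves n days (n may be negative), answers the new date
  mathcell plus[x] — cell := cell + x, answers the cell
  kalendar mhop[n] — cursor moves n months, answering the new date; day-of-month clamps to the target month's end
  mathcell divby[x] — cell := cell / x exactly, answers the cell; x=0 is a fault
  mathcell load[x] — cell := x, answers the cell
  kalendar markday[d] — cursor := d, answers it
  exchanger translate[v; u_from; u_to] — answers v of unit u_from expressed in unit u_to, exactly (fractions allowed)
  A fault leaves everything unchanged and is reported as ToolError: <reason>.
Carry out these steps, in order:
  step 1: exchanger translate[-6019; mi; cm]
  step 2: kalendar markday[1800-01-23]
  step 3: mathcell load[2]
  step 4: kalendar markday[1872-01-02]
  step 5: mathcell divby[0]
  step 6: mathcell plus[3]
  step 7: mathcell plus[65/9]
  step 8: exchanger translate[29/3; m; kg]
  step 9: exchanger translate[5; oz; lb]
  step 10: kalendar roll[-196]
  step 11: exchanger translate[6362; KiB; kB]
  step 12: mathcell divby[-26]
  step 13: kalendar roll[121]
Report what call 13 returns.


Answer: 1871-10-19

Derivation:
I call exchanger translate using v: -6019, u_from: mi, u_to: cm, and observe -4843320768/5.
I call kalendar markday using d: 1800-01-23, and get 1800-01-23.
Next I call mathcell load using x: 2, — result: 2.
I use kalendar markday using d: 1872-01-02, yielding 1872-01-02.
I call mathcell divby using x: 0, → ToolError: division by zero.
I run mathcell plus using x: 3, → 5.
I use mathcell plus using x: 65/9, and observe 110/9.
Next I call exchanger translate using v: 29/3, u_from: m, u_to: kg, giving ToolError: incompatible units.
I use exchanger translate using v: 5, u_from: oz, u_to: lb: 5/16.
I run kalendar roll using n: -196, yielding 1871-06-20.
Invoking exchanger translate using v: 6362, u_from: KiB, u_to: kB, yielding 814336/125.
Calling mathcell divby using x: -26, yielding -55/117.
I try kalendar roll using n: 121, yielding 1871-10-19.


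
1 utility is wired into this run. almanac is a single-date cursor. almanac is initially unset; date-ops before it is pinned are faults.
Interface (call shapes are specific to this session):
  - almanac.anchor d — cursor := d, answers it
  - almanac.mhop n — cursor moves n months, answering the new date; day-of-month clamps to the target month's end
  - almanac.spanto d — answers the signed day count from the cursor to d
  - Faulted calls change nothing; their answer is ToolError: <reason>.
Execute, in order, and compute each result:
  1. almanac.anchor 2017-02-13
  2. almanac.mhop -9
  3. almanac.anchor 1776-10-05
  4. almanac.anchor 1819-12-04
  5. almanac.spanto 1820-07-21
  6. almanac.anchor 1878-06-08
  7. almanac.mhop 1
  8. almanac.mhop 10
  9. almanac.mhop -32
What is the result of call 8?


I run almanac.anchor(d='2017-02-13'), — result: 2017-02-13.
Now I run almanac.mhop(n='-9'), → 2016-05-13.
Calling almanac.anchor(d='1776-10-05'), and observe 1776-10-05.
Invoking almanac.anchor(d='1819-12-04'), → 1819-12-04.
Then almanac.spanto(d='1820-07-21'), yielding 230.
I try almanac.anchor(d='1878-06-08'), yielding 1878-06-08.
Using almanac.mhop(n='1'), and observe 1878-07-08.
I invoke almanac.mhop(n='10'), — result: 1879-05-08.
I invoke almanac.mhop(n='-32'), yielding 1876-09-08.

Answer: 1879-05-08
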